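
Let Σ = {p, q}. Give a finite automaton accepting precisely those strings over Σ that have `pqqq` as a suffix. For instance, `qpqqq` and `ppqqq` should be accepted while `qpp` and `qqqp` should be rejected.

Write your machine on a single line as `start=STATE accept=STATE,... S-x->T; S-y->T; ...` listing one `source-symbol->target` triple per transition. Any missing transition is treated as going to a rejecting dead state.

start=S0; accept=S4; S0-p->S1; S0-q->S0; S1-p->S1; S1-q->S2; S2-p->S1; S2-q->S3; S3-p->S1; S3-q->S4; S4-p->S1; S4-q->S0

Remember how much of `pqqq` the current input suffix matches. State S0 means no match yet; S1 means the last symbol is `p`; S2 means the last 2 symbols are `pq`; S3 means the last 3 symbols are `pqq`; S4 means the last 4 symbols are `pqqq`. Only S4 accepts. On a mismatch, fall back to the longest proper suffix that is still a prefix of `pqqq`.
A 5-state machine:
        p   q  
>  S0   S1  S0 
   S1   S1  S2 
   S2   S1  S3 
   S3   S1  S4 
 * S4   S1  S0 
(> = start, * = accepting)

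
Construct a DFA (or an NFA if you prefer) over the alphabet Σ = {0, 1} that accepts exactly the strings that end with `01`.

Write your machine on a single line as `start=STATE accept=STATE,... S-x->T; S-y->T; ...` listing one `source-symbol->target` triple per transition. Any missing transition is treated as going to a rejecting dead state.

Let each state record the length of the longest suffix of the input read so far that is also a prefix of `01`. S1 means the last symbol is `0`; S2 means the last 2 symbols are `01`. Accept only at S2, where the string currently ends in `01`.
With 3 states:
        0   1  
>  S0   S1  S0 
   S1   S1  S2 
 * S2   S1  S0 
(> = start, * = accepting)

start=S0; accept=S2; S0-0->S1; S0-1->S0; S1-0->S1; S1-1->S2; S2-0->S1; S2-1->S0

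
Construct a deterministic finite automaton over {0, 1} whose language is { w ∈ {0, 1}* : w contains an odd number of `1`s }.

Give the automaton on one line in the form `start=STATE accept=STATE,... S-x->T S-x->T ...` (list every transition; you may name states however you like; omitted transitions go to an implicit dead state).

The only thing that matters is how many `1`s have appeared, reduced mod 2. Use one state per residue: q0 for 0, …, q1 for 1. Reading `1` moves to the next residue; anything else stays put. q1 is accepting.
A 2-state machine:
        0   1  
>  q0   q0  q1 
 * q1   q1  q0 
(> = start, * = accepting)

start=q0 accept=q1 q0-0->q0 q0-1->q1 q1-0->q1 q1-1->q0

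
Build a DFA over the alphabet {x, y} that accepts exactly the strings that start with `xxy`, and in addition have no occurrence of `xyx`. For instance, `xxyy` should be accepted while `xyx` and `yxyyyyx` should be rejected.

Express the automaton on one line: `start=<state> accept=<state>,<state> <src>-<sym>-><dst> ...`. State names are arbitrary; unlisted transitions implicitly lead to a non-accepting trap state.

start=s0 accept=s4,s5,s6 s0-x->s1 s0-y->s2 s1-x->s3 s1-y->s2 s2-x->s2 s2-y->s2 s3-x->s2 s3-y->s4 s4-x->s2 s4-y->s5 s5-x->s6 s5-y->s5 s6-x->s6 s6-y->s4

Build one automaton per condition and run them in lockstep. One (5 states) tracks whether the input so far still matches the prefix `xxy`; the other (4 states) tracks partial matches of the forbidden pattern `xyx`. Each combined state is a pair, one component from each; accept when both components accept. Equivalent product states are then merged.
        x   y  
>  s0   s1  s2 
   s1   s3  s2 
   s2   s2  s2 
   s3   s2  s4 
 * s4   s2  s5 
 * s5   s6  s5 
 * s6   s6  s4 
(> = start, * = accepting)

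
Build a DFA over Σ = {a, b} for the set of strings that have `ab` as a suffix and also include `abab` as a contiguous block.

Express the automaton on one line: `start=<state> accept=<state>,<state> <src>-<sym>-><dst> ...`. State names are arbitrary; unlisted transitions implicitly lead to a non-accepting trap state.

Handle the two conditions separately and then intersect. One (3 states) tracks how much of the suffix `ab` has currently been matched; the other (5 states) tracks whether and how much of `abab` has been seen. Each combined state is a pair, one component from each; accept when both components accept.
7 states suffice.
        a   b  
>  s0   s1  s0 
   s1   s1  s2 
   s2   s3  s0 
   s3   s1  s4 
 * s4   s5  s6 
   s5   s5  s4 
   s6   s5  s6 
(> = start, * = accepting)

start=s0 accept=s4 s0-a->s1 s0-b->s0 s1-a->s1 s1-b->s2 s2-a->s3 s2-b->s0 s3-a->s1 s3-b->s4 s4-a->s5 s4-b->s6 s5-a->s5 s5-b->s4 s6-a->s5 s6-b->s6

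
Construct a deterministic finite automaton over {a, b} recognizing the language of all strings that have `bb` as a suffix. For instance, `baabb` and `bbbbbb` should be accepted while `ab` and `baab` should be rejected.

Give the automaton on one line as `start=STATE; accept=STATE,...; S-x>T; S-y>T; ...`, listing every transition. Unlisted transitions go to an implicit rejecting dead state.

start=q0; accept=q2; q0-a>q0; q0-b>q1; q1-a>q0; q1-b>q2; q2-a>q0; q2-b>q2

Remember how much of `bb` the current input suffix matches. State q0 means no match yet; q1 means the last symbol is `b`; q2 means the last 2 symbols are `bb`. Only q2 accepts. On a mismatch, fall back to the longest proper suffix that is still a prefix of `bb`.
        a   b  
>  q0   q0  q1 
   q1   q0  q2 
 * q2   q0  q2 
(> = start, * = accepting)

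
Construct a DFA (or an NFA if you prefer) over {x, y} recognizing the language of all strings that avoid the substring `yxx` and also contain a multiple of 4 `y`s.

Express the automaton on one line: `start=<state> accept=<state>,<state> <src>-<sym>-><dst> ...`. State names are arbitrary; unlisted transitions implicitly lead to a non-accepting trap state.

start=A accept=A,I,J A-x->A A-y->B B-x->C B-y->D C-x->E C-y->D D-x->F D-y->G E-x->E E-y->E F-x->E F-y->G G-x->H G-y->I H-x->E H-y->I I-x->J I-y->B J-x->E J-y->B

Build one automaton per condition and run them in lockstep. The first has 4 states tracking partial matches of the forbidden pattern `yxx`; the second has 4 states tracking the count of `y`s modulo 4. A product state is a pair (one from each), accepting exactly when both do. After merging equivalent states the machine shrinks.
A 10-state machine:
       x  y 
>* A   A  B 
   B   C  D 
   C   E  D 
   D   F  G 
   E   E  E 
   F   E  G 
   G   H  I 
   H   E  I 
 * I   J  B 
 * J   E  B 
(> = start, * = accepting)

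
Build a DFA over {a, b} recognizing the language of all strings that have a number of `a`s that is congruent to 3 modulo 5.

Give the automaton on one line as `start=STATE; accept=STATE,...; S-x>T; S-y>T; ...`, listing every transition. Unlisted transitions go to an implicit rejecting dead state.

The only thing that matters is how many `a`s have appeared, reduced mod 5. Use one state per residue: q0 for 0, …, q4 for 4. Reading `a` moves to the next residue; anything else stays put. q3 is accepting.
        a   b  
>  q0   q1  q0 
   q1   q2  q1 
   q2   q3  q2 
 * q3   q4  q3 
   q4   q0  q4 
(> = start, * = accepting)

start=q0; accept=q3; q0-a>q1; q0-b>q0; q1-a>q2; q1-b>q1; q2-a>q3; q2-b>q2; q3-a>q4; q3-b>q3; q4-a>q0; q4-b>q4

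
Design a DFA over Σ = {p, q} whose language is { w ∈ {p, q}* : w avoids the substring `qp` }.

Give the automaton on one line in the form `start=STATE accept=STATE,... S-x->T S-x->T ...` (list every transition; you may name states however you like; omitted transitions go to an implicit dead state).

This is the complement of 'contains `qp`'. Use the same substring-matching states — S0 through S2 holding how much of `qp` has just been matched — but flip the accepting set: everything except the trap S2 accepts.
        p   q  
>* S0   S0  S1 
 * S1   S2  S1 
   S2   S2  S2 
(> = start, * = accepting)

start=S0 accept=S0,S1 S0-p->S0 S0-q->S1 S1-p->S2 S1-q->S1 S2-p->S2 S2-q->S2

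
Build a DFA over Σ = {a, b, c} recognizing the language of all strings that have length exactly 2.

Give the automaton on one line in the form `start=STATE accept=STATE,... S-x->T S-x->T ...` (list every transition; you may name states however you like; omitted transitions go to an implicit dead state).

We only need to distinguish lengths 0, 1, …, 2, and '>2'. Chain s0 → s1 → s2 → s3 on every symbol, with s3 looping. Accepting states: {s2}.
        a   b   c  
>  s0   s1  s1  s1 
   s1   s2  s2  s2 
 * s2   s3  s3  s3 
   s3   s3  s3  s3 
(> = start, * = accepting)

start=s0 accept=s2 s0-a->s1 s0-b->s1 s0-c->s1 s1-a->s2 s1-b->s2 s1-c->s2 s2-a->s3 s2-b->s3 s2-c->s3 s3-a->s3 s3-b->s3 s3-c->s3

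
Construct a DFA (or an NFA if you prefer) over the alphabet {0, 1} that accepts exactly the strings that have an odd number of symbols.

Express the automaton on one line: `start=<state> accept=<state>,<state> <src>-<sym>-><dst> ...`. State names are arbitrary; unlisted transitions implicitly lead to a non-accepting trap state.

Only the length mod 2 matters, so use a 2-cycle: from any state, every input symbol moves to the next state, wrapping S1 back to S0. Mark S1 accepting.
With 2 states:
        0   1  
>  S0   S1  S1 
 * S1   S0  S0 
(> = start, * = accepting)

start=S0 accept=S1 S0-0->S1 S0-1->S1 S1-0->S0 S1-1->S0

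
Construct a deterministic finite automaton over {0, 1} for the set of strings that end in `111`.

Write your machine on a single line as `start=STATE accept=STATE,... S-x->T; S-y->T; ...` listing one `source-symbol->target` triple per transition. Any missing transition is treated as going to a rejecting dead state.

Let each state record the length of the longest suffix of the input read so far that is also a prefix of `111`. q1 means the last symbol is `1`; q2 means the last 2 symbols are `11`; q3 means the last 3 symbols are `111`. Accept only at q3, where the string currently ends in `111`.
4 states suffice.
        0   1  
>  q0   q0  q1 
   q1   q0  q2 
   q2   q0  q3 
 * q3   q0  q3 
(> = start, * = accepting)

start=q0; accept=q3; q0-0->q0; q0-1->q1; q1-0->q0; q1-1->q2; q2-0->q0; q2-1->q3; q3-0->q0; q3-1->q3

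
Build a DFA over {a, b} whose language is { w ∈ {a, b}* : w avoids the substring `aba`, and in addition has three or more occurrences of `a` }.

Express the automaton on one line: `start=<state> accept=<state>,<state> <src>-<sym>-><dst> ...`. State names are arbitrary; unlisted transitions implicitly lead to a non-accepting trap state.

start=S0 accept=S4,S8,S10 S0-a->S1 S0-b->S0 S1-a->S2 S1-b->S3 S2-a->S4 S2-b->S5 S3-a->S6 S3-b->S7 S4-a->S4 S4-b->S8 S5-a->S6 S5-b->S9 S6-a->S6 S6-b->S6 S7-a->S2 S7-b->S7 S8-a->S6 S8-b->S10 S9-a->S4 S9-b->S9 S10-a->S4 S10-b->S10

Run two small machines in parallel and take their product. The first has 4 states tracking partial matches of the forbidden pattern `aba`; the second has 5 states tracking the count of `a`s, saturating at 4. A product state is a pair (one from each), accepting exactly when both do. Equivalent product states are then merged.
11 states suffice.
          a    b  
>  S0     S1   S0 
   S1     S2   S3 
   S2     S4   S5 
   S3     S6   S7 
 * S4     S4   S8 
   S5     S6   S9 
   S6     S6   S6 
   S7     S2   S7 
 * S8     S6  S10 
   S9     S4   S9 
 * S10    S4  S10 
(> = start, * = accepting)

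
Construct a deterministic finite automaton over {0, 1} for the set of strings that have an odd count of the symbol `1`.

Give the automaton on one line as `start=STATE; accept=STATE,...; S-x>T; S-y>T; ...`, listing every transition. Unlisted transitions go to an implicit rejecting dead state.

start=q0; accept=q1; q0-0>q0; q0-1>q1; q1-0>q1; q1-1>q0

The only thing that matters is how many `1`s have appeared, reduced mod 2. Use one state per residue: q0 for 0, …, q1 for 1. Reading `1` moves to the next residue; anything else stays put. q1 is accepting.
With 2 states:
        0   1  
>  q0   q0  q1 
 * q1   q1  q0 
(> = start, * = accepting)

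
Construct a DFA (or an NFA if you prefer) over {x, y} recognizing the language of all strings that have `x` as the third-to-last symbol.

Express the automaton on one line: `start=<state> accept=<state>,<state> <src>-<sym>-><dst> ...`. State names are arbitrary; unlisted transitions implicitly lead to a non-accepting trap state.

start=S0 accept=S7,S8,S9,S10 S0-x->S1 S0-y->S2 S1-x->S3 S1-y->S4 S2-x->S5 S2-y->S6 S3-x->S7 S3-y->S8 S4-x->S9 S4-y->S10 S5-x->S11 S5-y->S12 S6-x->S13 S6-y->S14 S7-x->S7 S7-y->S8 S8-x->S9 S8-y->S10 S9-x->S11 S9-y->S12 S10-x->S13 S10-y->S14 S11-x->S7 S11-y->S8 S12-x->S9 S12-y->S10 S13-x->S11 S13-y->S12 S14-x->S13 S14-y->S14

Because acceptance depends on a position counted from the end, the machine has to buffer the most recent 3 symbols. Make each state the string of the last up-to-3 symbols read; on input `x` shift the window left and append `x`. Accept when the buffered window has length 3 and begins with `x`.
          x    y  
>  S0     S1   S2 
   S1     S3   S4 
   S2     S5   S6 
   S3     S7   S8 
   S4     S9  S10 
   S5    S11  S12 
   S6    S13  S14 
 * S7     S7   S8 
 * S8     S9  S10 
 * S9    S11  S12 
 * S10   S13  S14 
   S11    S7   S8 
   S12    S9  S10 
   S13   S11  S12 
   S14   S13  S14 
(> = start, * = accepting)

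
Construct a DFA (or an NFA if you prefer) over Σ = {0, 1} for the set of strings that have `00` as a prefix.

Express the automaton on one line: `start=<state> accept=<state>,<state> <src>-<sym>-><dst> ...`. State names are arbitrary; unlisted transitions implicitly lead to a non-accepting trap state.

Walk along `00` while the input agrees: from S0 take `0` to S1, and so on. Any deviation drops to the rejecting sink S3. Once S2 is reached the prefix is confirmed and every continuation is accepted.
4 states suffice.
        0   1  
>  S0   S1  S3 
   S1   S2  S3 
 * S2   S2  S2 
   S3   S3  S3 
(> = start, * = accepting)

start=S0 accept=S2 S0-0->S1 S0-1->S3 S1-0->S2 S1-1->S3 S2-0->S2 S2-1->S2 S3-0->S3 S3-1->S3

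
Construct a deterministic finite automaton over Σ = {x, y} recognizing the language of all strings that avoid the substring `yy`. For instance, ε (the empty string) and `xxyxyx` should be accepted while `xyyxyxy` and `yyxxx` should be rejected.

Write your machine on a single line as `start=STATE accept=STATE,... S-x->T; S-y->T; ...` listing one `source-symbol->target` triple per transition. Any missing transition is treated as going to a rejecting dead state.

Track partial matches of the forbidden pattern `yy`. State s2 is a dead state reached once `yy` has occurred; every other state accepts. s0 means no part of `yy` is currently matched.
        x   y  
>* s0   s0  s1 
 * s1   s0  s2 
   s2   s2  s2 
(> = start, * = accepting)

start=s0; accept=s0,s1; s0-x->s0; s0-y->s1; s1-x->s0; s1-y->s2; s2-x->s2; s2-y->s2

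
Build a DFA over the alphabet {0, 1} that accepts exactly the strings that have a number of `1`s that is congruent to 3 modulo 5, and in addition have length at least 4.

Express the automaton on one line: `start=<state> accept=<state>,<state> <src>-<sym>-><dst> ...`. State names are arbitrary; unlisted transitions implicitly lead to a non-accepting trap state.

Handle the two conditions separately and then intersect. One (5 states) tracks the count of `1`s modulo 5; the other (6 states) tracks the input length, saturating at 5. Each combined state is a pair, one component from each; accept when both components accept. After merging equivalent states the machine shrinks.
9 states suffice.
        0   1  
>  q0   q1  q2 
   q1   q1  q3 
   q2   q3  q4 
   q3   q3  q5 
   q4   q5  q6 
   q5   q5  q7 
   q6   q7  q8 
 * q7   q7  q8 
   q8   q8  q1 
(> = start, * = accepting)

start=q0 accept=q7 q0-0->q1 q0-1->q2 q1-0->q1 q1-1->q3 q2-0->q3 q2-1->q4 q3-0->q3 q3-1->q5 q4-0->q5 q4-1->q6 q5-0->q5 q5-1->q7 q6-0->q7 q6-1->q8 q7-0->q7 q7-1->q8 q8-0->q8 q8-1->q1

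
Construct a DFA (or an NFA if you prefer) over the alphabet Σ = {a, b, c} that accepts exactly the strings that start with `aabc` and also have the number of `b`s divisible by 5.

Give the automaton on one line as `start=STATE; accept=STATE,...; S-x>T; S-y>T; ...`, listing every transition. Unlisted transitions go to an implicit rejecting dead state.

Run two small machines in parallel and take their product. The first has 6 states tracking whether the input so far still matches the prefix `aabc`; the second has 5 states tracking the count of `b`s modulo 5. A product state is a pair (one from each), accepting exactly when both do.
A 14-state machine:
          a    b    c  
>  q0     q1   q2   q3 
   q1     q4   q2   q3 
   q2     q2   q5   q2 
   q3     q3   q2   q3 
   q4     q3   q6   q3 
   q5     q5   q7   q5 
   q6     q2   q5   q8 
   q7     q7   q9   q7 
   q8     q8  q10   q8 
   q9     q9   q3   q9 
   q10   q10  q11  q10 
   q11   q11  q12  q11 
   q12   q12  q13  q12 
 * q13   q13   q8  q13 
(> = start, * = accepting)

start=q0; accept=q13; q0-a>q1; q0-b>q2; q0-c>q3; q1-a>q4; q1-b>q2; q1-c>q3; q2-a>q2; q2-b>q5; q2-c>q2; q3-a>q3; q3-b>q2; q3-c>q3; q4-a>q3; q4-b>q6; q4-c>q3; q5-a>q5; q5-b>q7; q5-c>q5; q6-a>q2; q6-b>q5; q6-c>q8; q7-a>q7; q7-b>q9; q7-c>q7; q8-a>q8; q8-b>q10; q8-c>q8; q9-a>q9; q9-b>q3; q9-c>q9; q10-a>q10; q10-b>q11; q10-c>q10; q11-a>q11; q11-b>q12; q11-c>q11; q12-a>q12; q12-b>q13; q12-c>q12; q13-a>q13; q13-b>q8; q13-c>q13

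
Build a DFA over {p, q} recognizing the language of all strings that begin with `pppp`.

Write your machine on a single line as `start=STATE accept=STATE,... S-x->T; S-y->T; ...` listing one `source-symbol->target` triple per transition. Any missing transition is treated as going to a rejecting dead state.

Check the first 4 symbols one by one: s0 through s3 record how many have matched `pppp` so far; any wrong symbol goes to the dead state s5. After all 4 match we enter the accepting sink s4.
A 6-state machine:
        p   q  
>  s0   s1  s5 
   s1   s2  s5 
   s2   s3  s5 
   s3   s4  s5 
 * s4   s4  s4 
   s5   s5  s5 
(> = start, * = accepting)

start=s0; accept=s4; s0-p->s1; s0-q->s5; s1-p->s2; s1-q->s5; s2-p->s3; s2-q->s5; s3-p->s4; s3-q->s5; s4-p->s4; s4-q->s4; s5-p->s5; s5-q->s5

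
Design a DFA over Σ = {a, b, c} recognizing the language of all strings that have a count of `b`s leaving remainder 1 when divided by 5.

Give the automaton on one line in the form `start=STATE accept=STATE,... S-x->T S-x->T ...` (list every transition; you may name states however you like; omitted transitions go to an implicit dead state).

Keep the running count of `b`s modulo 5: each `b` advances along the cycle q0 → q1 → q2 → q3 → q4 → q0 while other symbols loop. Accept at q1.
        a   b   c  
>  q0   q0  q1  q0 
 * q1   q1  q2  q1 
   q2   q2  q3  q2 
   q3   q3  q4  q3 
   q4   q4  q0  q4 
(> = start, * = accepting)

start=q0 accept=q1 q0-a->q0 q0-b->q1 q0-c->q0 q1-a->q1 q1-b->q2 q1-c->q1 q2-a->q2 q2-b->q3 q2-c->q2 q3-a->q3 q3-b->q4 q3-c->q3 q4-a->q4 q4-b->q0 q4-c->q4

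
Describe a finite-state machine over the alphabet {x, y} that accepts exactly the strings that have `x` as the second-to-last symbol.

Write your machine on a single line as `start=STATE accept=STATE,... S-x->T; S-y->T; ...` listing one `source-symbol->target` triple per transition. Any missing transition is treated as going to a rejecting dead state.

start=S0; accept=S3,S4; S0-x->S1; S0-y->S2; S1-x->S3; S1-y->S4; S2-x->S5; S2-y->S6; S3-x->S3; S3-y->S4; S4-x->S5; S4-y->S6; S5-x->S3; S5-y->S4; S6-x->S5; S6-y->S6

A DFA must remember the last 2 symbols (since which symbol is second-to-last isn't known until the input ends). Use one state per possible window of the last ≤2 symbols; accept from those whose window starts with `x`.
A 7-state machine:
        x   y  
>  S0   S1  S2 
   S1   S3  S4 
   S2   S5  S6 
 * S3   S3  S4 
 * S4   S5  S6 
   S5   S3  S4 
   S6   S5  S6 
(> = start, * = accepting)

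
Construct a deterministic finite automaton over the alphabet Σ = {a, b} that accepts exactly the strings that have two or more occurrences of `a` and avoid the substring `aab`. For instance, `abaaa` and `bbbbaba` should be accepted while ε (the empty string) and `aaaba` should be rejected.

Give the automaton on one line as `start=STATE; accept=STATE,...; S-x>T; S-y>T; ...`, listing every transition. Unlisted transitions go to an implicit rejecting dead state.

Handle the two conditions separately and then intersect. The first has 4 states tracking the count of `a`s, saturating at 3; the second has 4 states tracking partial matches of the forbidden pattern `aab`. A product state is a pair (one from each), accepting exactly when both do.
With 11 states:
          a    b  
>  S0     S1   S0 
   S1     S2   S3 
 * S2     S4   S5 
   S3     S6   S3 
 * S4     S4   S7 
   S5     S7   S5 
 * S6     S4   S8 
   S7     S7   S7 
 * S8     S9   S8 
 * S9     S4  S10 
 * S10    S9  S10 
(> = start, * = accepting)

start=S0; accept=S2,S4,S6,S8,S9,S10; S0-a>S1; S0-b>S0; S1-a>S2; S1-b>S3; S2-a>S4; S2-b>S5; S3-a>S6; S3-b>S3; S4-a>S4; S4-b>S7; S5-a>S7; S5-b>S5; S6-a>S4; S6-b>S8; S7-a>S7; S7-b>S7; S8-a>S9; S8-b>S8; S9-a>S4; S9-b>S10; S10-a>S9; S10-b>S10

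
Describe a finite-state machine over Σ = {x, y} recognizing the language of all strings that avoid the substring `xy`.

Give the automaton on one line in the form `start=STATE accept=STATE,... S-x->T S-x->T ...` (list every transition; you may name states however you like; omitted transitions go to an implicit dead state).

Track partial matches of the forbidden pattern `xy`. State q2 is a dead state reached once `xy` has occurred; every other state accepts. q0 means no part of `xy` is currently matched.
3 states suffice.
        x   y  
>* q0   q1  q0 
 * q1   q1  q2 
   q2   q2  q2 
(> = start, * = accepting)

start=q0 accept=q0,q1 q0-x->q1 q0-y->q0 q1-x->q1 q1-y->q2 q2-x->q2 q2-y->q2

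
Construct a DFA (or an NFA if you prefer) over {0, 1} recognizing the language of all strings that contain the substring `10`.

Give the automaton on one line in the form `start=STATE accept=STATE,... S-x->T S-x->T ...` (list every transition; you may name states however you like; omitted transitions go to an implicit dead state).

start=q0 accept=q2 q0-0->q0 q0-1->q1 q1-0->q2 q1-1->q1 q2-0->q2 q2-1->q2

States q0..q1 record the length of the longest prefix of `10` that matches the current input suffix. Reaching q2 means `10` has been seen, and we stay there forever. Accept from q2.
3 states suffice.
        0   1  
>  q0   q0  q1 
   q1   q2  q1 
 * q2   q2  q2 
(> = start, * = accepting)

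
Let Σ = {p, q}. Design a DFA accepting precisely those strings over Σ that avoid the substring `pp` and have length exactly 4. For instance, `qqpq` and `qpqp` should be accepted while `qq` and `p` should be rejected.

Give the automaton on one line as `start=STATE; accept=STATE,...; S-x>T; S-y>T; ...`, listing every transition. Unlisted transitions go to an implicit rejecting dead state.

Run two small machines in parallel and take their product. One (3 states) tracks partial matches of the forbidden pattern `pp`; the other (6 states) tracks the input length, saturating at 5. Each combined state is a pair, one component from each; accept when both components accept. After merging equivalent states the machine shrinks.
With 9 states:
        p   q  
>  S0   S1  S2 
   S1   S3  S4 
   S2   S5  S4 
   S3   S3  S3 
   S4   S6  S7 
   S5   S3  S7 
   S6   S3  S8 
   S7   S8  S8 
 * S8   S3  S3 
(> = start, * = accepting)

start=S0; accept=S8; S0-p>S1; S0-q>S2; S1-p>S3; S1-q>S4; S2-p>S5; S2-q>S4; S3-p>S3; S3-q>S3; S4-p>S6; S4-q>S7; S5-p>S3; S5-q>S7; S6-p>S3; S6-q>S8; S7-p>S8; S7-q>S8; S8-p>S3; S8-q>S3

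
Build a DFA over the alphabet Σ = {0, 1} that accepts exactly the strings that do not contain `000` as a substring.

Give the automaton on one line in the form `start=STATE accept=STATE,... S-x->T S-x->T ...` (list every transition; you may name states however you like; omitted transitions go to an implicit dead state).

This is the complement of 'contains `000`'. Use the same substring-matching states — A through D holding how much of `000` has just been matched — but flip the accepting set: everything except the trap D accepts.
       0  1 
>* A   B  A 
 * B   C  A 
 * C   D  A 
   D   D  D 
(> = start, * = accepting)

start=A accept=A,B,C A-0->B A-1->A B-0->C B-1->A C-0->D C-1->A D-0->D D-1->D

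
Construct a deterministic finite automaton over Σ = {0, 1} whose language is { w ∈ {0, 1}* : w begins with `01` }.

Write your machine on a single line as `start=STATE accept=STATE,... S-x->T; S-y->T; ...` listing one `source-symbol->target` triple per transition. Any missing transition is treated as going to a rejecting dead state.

Walk along `01` while the input agrees: from q0 take `0` to q1, and so on. Any deviation drops to the rejecting sink q3. Once q2 is reached the prefix is confirmed and every continuation is accepted.
        0   1  
>  q0   q1  q3 
   q1   q3  q2 
 * q2   q2  q2 
   q3   q3  q3 
(> = start, * = accepting)

start=q0; accept=q2; q0-0->q1; q0-1->q3; q1-0->q3; q1-1->q2; q2-0->q2; q2-1->q2; q3-0->q3; q3-1->q3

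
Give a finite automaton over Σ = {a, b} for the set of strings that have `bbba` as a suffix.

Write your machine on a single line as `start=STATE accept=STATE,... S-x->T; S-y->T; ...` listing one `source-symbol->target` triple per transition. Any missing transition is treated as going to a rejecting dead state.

Let each state record the length of the longest suffix of the input read so far that is also a prefix of `bbba`. q1 means the last symbol is `b`; q2 means the last 2 symbols are `bb`; q3 means the last 3 symbols are `bbb`; q4 means the last 4 symbols are `bbba`. Accept only at q4, where the string currently ends in `bbba`.
With 5 states:
        a   b  
>  q0   q0  q1 
   q1   q0  q2 
   q2   q0  q3 
   q3   q4  q3 
 * q4   q0  q1 
(> = start, * = accepting)

start=q0; accept=q4; q0-a->q0; q0-b->q1; q1-a->q0; q1-b->q2; q2-a->q0; q2-b->q3; q3-a->q4; q3-b->q3; q4-a->q0; q4-b->q1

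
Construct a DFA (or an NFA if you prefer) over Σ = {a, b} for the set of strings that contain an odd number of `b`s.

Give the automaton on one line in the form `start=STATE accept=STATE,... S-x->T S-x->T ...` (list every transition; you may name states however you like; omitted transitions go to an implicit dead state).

Keep the running count of `b`s modulo 2: each `b` advances along the cycle q0 → q1 → q0 while other symbols loop. Accept at q1.
2 states suffice.
        a   b  
>  q0   q0  q1 
 * q1   q1  q0 
(> = start, * = accepting)

start=q0 accept=q1 q0-a->q0 q0-b->q1 q1-a->q1 q1-b->q0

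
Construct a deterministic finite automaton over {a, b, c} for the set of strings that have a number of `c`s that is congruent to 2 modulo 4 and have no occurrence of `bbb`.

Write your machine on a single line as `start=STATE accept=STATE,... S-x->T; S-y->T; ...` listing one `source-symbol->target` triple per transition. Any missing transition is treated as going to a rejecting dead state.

Build one automaton per condition and run them in lockstep. The first has 4 states tracking the count of `c`s modulo 4; the second has 4 states tracking partial matches of the forbidden pattern `bbb`. A product state is a pair (one from each), accepting exactly when both do.
A 16-state machine:
          a    b    c  
>  S0     S0   S1   S2 
   S1     S0   S3   S2 
   S2     S2   S4   S5 
   S3     S0   S6   S2 
   S4     S2   S7   S5 
 * S5     S5   S8   S9 
   S6     S6   S6  S10 
   S7     S2  S10   S5 
 * S8     S5  S11   S9 
   S9     S9  S12   S0 
   S10   S10  S10  S13 
 * S11    S5  S13   S9 
   S12    S9  S14   S0 
   S13   S13  S13  S15 
   S14    S9  S15   S0 
   S15   S15  S15   S6 
(> = start, * = accepting)

start=S0; accept=S5,S8,S11; S0-a->S0; S0-b->S1; S0-c->S2; S1-a->S0; S1-b->S3; S1-c->S2; S2-a->S2; S2-b->S4; S2-c->S5; S3-a->S0; S3-b->S6; S3-c->S2; S4-a->S2; S4-b->S7; S4-c->S5; S5-a->S5; S5-b->S8; S5-c->S9; S6-a->S6; S6-b->S6; S6-c->S10; S7-a->S2; S7-b->S10; S7-c->S5; S8-a->S5; S8-b->S11; S8-c->S9; S9-a->S9; S9-b->S12; S9-c->S0; S10-a->S10; S10-b->S10; S10-c->S13; S11-a->S5; S11-b->S13; S11-c->S9; S12-a->S9; S12-b->S14; S12-c->S0; S13-a->S13; S13-b->S13; S13-c->S15; S14-a->S9; S14-b->S15; S14-c->S0; S15-a->S15; S15-b->S15; S15-c->S6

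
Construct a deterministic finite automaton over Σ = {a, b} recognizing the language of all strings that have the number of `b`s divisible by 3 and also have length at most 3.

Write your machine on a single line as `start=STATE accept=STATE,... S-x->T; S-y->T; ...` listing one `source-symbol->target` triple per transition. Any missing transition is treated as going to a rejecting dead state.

Handle the two conditions separately and then intersect. The first has 3 states tracking the count of `b`s modulo 3; the second has 5 states tracking the input length, saturating at 4. A product state is a pair (one from each), accepting exactly when both do.
12 states suffice.
          a    b  
>* q0     q1   q2 
 * q1     q3   q4 
   q2     q4   q5 
 * q3     q6   q7 
   q4     q7   q8 
   q5     q8   q6 
 * q6     q9  q10 
   q7    q10  q11 
   q8    q11   q9 
   q9     q9  q10 
   q10   q10  q11 
   q11   q11   q9 
(> = start, * = accepting)

start=q0; accept=q0,q1,q3,q6; q0-a->q1; q0-b->q2; q1-a->q3; q1-b->q4; q2-a->q4; q2-b->q5; q3-a->q6; q3-b->q7; q4-a->q7; q4-b->q8; q5-a->q8; q5-b->q6; q6-a->q9; q6-b->q10; q7-a->q10; q7-b->q11; q8-a->q11; q8-b->q9; q9-a->q9; q9-b->q10; q10-a->q10; q10-b->q11; q11-a->q11; q11-b->q9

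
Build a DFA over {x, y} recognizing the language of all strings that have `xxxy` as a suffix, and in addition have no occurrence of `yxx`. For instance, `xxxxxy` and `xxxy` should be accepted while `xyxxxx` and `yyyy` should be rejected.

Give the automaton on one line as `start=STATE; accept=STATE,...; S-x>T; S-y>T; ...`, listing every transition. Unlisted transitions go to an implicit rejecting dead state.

Handle the two conditions separately and then intersect. One (5 states) tracks how much of the suffix `xxxy` has currently been matched; the other (4 states) tracks partial matches of the forbidden pattern `yxx`. Each combined state is a pair, one component from each; accept when both components accept. Minimizing collapses redundant product states.
A 6-state machine:
        x   y  
>  q0   q1  q2 
   q1   q3  q2 
   q2   q2  q2 
   q3   q4  q2 
   q4   q4  q5 
 * q5   q2  q2 
(> = start, * = accepting)

start=q0; accept=q5; q0-x>q1; q0-y>q2; q1-x>q3; q1-y>q2; q2-x>q2; q2-y>q2; q3-x>q4; q3-y>q2; q4-x>q4; q4-y>q5; q5-x>q2; q5-y>q2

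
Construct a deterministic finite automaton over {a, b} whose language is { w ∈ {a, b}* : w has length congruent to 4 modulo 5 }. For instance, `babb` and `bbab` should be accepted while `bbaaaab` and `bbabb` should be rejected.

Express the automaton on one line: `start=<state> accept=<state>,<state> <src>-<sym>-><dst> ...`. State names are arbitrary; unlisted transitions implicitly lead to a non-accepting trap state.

Only the length mod 5 matters, so use a 5-cycle: from any state, every input symbol moves to the next state, wrapping q4 back to q0. Mark q4 accepting.
With 5 states:
        a   b  
>  q0   q1  q1 
   q1   q2  q2 
   q2   q3  q3 
   q3   q4  q4 
 * q4   q0  q0 
(> = start, * = accepting)

start=q0 accept=q4 q0-a->q1 q0-b->q1 q1-a->q2 q1-b->q2 q2-a->q3 q2-b->q3 q3-a->q4 q3-b->q4 q4-a->q0 q4-b->q0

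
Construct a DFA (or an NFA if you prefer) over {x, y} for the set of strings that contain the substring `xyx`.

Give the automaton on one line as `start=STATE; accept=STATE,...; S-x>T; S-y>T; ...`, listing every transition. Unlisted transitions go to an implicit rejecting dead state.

Track how much of `xyx` has been matched so far: state q0 is no progress, q3 is the absorbing accept state reached once `xyx` has occurred. Intermediate states record partial matches; on a mismatch, fall back to the longest reusable overlap.
A 4-state machine:
        x   y  
>  q0   q1  q0 
   q1   q1  q2 
   q2   q3  q0 
 * q3   q3  q3 
(> = start, * = accepting)

start=q0; accept=q3; q0-x>q1; q0-y>q0; q1-x>q1; q1-y>q2; q2-x>q3; q2-y>q0; q3-x>q3; q3-y>q3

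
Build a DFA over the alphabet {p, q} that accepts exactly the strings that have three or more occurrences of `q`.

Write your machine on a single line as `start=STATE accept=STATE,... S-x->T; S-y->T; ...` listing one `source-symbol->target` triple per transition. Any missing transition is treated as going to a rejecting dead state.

start=S0; accept=S3,S4; S0-p->S0; S0-q->S1; S1-p->S1; S1-q->S2; S2-p->S2; S2-q->S3; S3-p->S3; S3-q->S4; S4-p->S4; S4-q->S4

Count `q`s, saturating at 4: states S0 through S3 mean 0 through 3 `q`s seen; S4 means more than 3. Each `q` increments (capped at S4); other symbols loop. Accept from {S3, S4}.
        p   q  
>  S0   S0  S1 
   S1   S1  S2 
   S2   S2  S3 
 * S3   S3  S4 
 * S4   S4  S4 
(> = start, * = accepting)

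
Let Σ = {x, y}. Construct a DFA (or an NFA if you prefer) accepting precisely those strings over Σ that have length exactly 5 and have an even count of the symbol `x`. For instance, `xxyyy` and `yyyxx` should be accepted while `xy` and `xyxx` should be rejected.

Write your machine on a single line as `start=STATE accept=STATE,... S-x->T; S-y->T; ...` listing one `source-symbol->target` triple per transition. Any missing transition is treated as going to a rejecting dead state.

Handle the two conditions separately and then intersect. One (7 states) tracks the input length, saturating at 6; the other (2 states) tracks the count of `x`s modulo 2. Each combined state is a pair, one component from each; accept when both components accept. After merging equivalent states the machine shrinks.
With 11 states:
          x    y  
>  q0     q1   q2 
   q1     q3   q4 
   q2     q4   q3 
   q3     q5   q6 
   q4     q6   q5 
   q5     q7   q8 
   q6     q8   q7 
   q7     q9  q10 
   q8    q10   q9 
   q9     q9   q9 
 * q10    q9   q9 
(> = start, * = accepting)

start=q0; accept=q10; q0-x->q1; q0-y->q2; q1-x->q3; q1-y->q4; q2-x->q4; q2-y->q3; q3-x->q5; q3-y->q6; q4-x->q6; q4-y->q5; q5-x->q7; q5-y->q8; q6-x->q8; q6-y->q7; q7-x->q9; q7-y->q10; q8-x->q10; q8-y->q9; q9-x->q9; q9-y->q9; q10-x->q9; q10-y->q9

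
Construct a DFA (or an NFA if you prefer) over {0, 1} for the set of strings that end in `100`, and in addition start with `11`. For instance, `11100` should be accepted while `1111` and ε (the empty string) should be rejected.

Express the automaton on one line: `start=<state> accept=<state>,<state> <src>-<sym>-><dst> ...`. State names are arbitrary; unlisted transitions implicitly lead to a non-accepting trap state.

start=s0 accept=s5 s0-0->s1 s0-1->s2 s1-0->s1 s1-1->s1 s2-0->s1 s2-1->s3 s3-0->s4 s3-1->s3 s4-0->s5 s4-1->s3 s5-0->s6 s5-1->s3 s6-0->s6 s6-1->s3

Build one automaton per condition and run them in lockstep. The first has 4 states tracking how much of the suffix `100` has currently been matched; the second has 4 states tracking whether the input so far still matches the prefix `11`. A product state is a pair (one from each), accepting exactly when both do. Minimizing collapses redundant product states.
        0   1  
>  s0   s1  s2 
   s1   s1  s1 
   s2   s1  s3 
   s3   s4  s3 
   s4   s5  s3 
 * s5   s6  s3 
   s6   s6  s3 
(> = start, * = accepting)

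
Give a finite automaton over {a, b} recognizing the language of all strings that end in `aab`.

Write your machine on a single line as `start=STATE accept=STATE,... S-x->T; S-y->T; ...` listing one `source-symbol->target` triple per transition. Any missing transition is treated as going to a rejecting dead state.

Let each state record the length of the longest suffix of the input read so far that is also a prefix of `aab`. s1 means the last symbol is `a`; s2 means the last 2 symbols are `aa`; s3 means the last 3 symbols are `aab`. Accept only at s3, where the string currently ends in `aab`.
A 4-state machine:
        a   b  
>  s0   s1  s0 
   s1   s2  s0 
   s2   s2  s3 
 * s3   s1  s0 
(> = start, * = accepting)

start=s0; accept=s3; s0-a->s1; s0-b->s0; s1-a->s2; s1-b->s0; s2-a->s2; s2-b->s3; s3-a->s1; s3-b->s0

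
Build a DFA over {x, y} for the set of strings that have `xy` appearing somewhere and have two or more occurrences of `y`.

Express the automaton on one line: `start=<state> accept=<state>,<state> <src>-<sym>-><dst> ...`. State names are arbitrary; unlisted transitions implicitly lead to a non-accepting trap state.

Handle the two conditions separately and then intersect. One (3 states) tracks whether and how much of `xy` has been seen; the other (4 states) tracks the count of `y`s, saturating at 3. Each combined state is a pair, one component from each; accept when both components accept. After merging equivalent states the machine shrinks.
        x   y  
>  q0   q1  q2 
   q1   q1  q3 
   q2   q3  q2 
   q3   q3  q4 
 * q4   q4  q4 
(> = start, * = accepting)

start=q0 accept=q4 q0-x->q1 q0-y->q2 q1-x->q1 q1-y->q3 q2-x->q3 q2-y->q2 q3-x->q3 q3-y->q4 q4-x->q4 q4-y->q4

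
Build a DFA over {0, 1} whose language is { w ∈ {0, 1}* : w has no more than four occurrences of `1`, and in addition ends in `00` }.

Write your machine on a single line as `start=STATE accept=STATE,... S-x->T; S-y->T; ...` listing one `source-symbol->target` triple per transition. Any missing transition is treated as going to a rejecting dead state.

Handle the two conditions separately and then intersect. The first has 6 states tracking the count of `1`s, saturating at 5; the second has 3 states tracking how much of the suffix `00` has currently been matched. A product state is a pair (one from each), accepting exactly when both do. Equivalent product states are then merged.
16 states suffice.
          0    1  
>  S0     S1   S2 
   S1     S3   S2 
   S2     S4   S5 
 * S3     S3   S2 
   S4     S6   S5 
   S5     S7   S8 
 * S6     S6   S5 
   S7     S9   S8 
   S8    S10  S11 
 * S9     S9   S8 
   S10   S12  S11 
   S11   S13  S14 
 * S12   S12  S11 
   S13   S15  S14 
   S14   S14  S14 
 * S15   S15  S14 
(> = start, * = accepting)

start=S0; accept=S3,S6,S9,S12,S15; S0-0->S1; S0-1->S2; S1-0->S3; S1-1->S2; S2-0->S4; S2-1->S5; S3-0->S3; S3-1->S2; S4-0->S6; S4-1->S5; S5-0->S7; S5-1->S8; S6-0->S6; S6-1->S5; S7-0->S9; S7-1->S8; S8-0->S10; S8-1->S11; S9-0->S9; S9-1->S8; S10-0->S12; S10-1->S11; S11-0->S13; S11-1->S14; S12-0->S12; S12-1->S11; S13-0->S15; S13-1->S14; S14-0->S14; S14-1->S14; S15-0->S15; S15-1->S14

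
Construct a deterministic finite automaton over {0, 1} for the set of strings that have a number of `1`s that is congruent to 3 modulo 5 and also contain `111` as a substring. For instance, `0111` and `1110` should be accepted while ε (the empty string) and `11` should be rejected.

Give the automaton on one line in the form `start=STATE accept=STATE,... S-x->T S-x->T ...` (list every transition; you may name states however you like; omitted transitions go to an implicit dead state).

Run two small machines in parallel and take their product. One (5 states) tracks the count of `1`s modulo 5; the other (4 states) tracks whether and how much of `111` has been seen. Each combined state is a pair, one component from each; accept when both components accept.
20 states suffice.
          0    1  
>  q0     q0   q1 
   q1     q2   q3 
   q2     q2   q4 
   q3     q5   q6 
   q4     q5   q7 
   q5     q5   q8 
 * q6     q6   q9 
   q7    q10   q9 
   q8    q10  q11 
   q9     q9  q12 
   q10   q10  q13 
   q11   q14  q12 
   q12   q12  q15 
   q13   q14  q16 
   q14   q14  q17 
   q15   q15  q18 
   q16    q0  q15 
   q17    q0  q19 
   q18   q18   q6 
   q19    q2  q18 
(> = start, * = accepting)

start=q0 accept=q6 q0-0->q0 q0-1->q1 q1-0->q2 q1-1->q3 q2-0->q2 q2-1->q4 q3-0->q5 q3-1->q6 q4-0->q5 q4-1->q7 q5-0->q5 q5-1->q8 q6-0->q6 q6-1->q9 q7-0->q10 q7-1->q9 q8-0->q10 q8-1->q11 q9-0->q9 q9-1->q12 q10-0->q10 q10-1->q13 q11-0->q14 q11-1->q12 q12-0->q12 q12-1->q15 q13-0->q14 q13-1->q16 q14-0->q14 q14-1->q17 q15-0->q15 q15-1->q18 q16-0->q0 q16-1->q15 q17-0->q0 q17-1->q19 q18-0->q18 q18-1->q6 q19-0->q2 q19-1->q18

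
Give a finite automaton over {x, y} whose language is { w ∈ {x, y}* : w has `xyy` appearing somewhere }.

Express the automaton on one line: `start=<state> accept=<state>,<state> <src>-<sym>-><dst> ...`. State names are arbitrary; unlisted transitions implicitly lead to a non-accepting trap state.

start=S0 accept=S3 S0-x->S1 S0-y->S0 S1-x->S1 S1-y->S2 S2-x->S1 S2-y->S3 S3-x->S3 S3-y->S3

States S0..S2 record the length of the longest prefix of `xyy` that matches the current input suffix. Reaching S3 means `xyy` has been seen, and we stay there forever. Accept from S3.
4 states suffice.
        x   y  
>  S0   S1  S0 
   S1   S1  S2 
   S2   S1  S3 
 * S3   S3  S3 
(> = start, * = accepting)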